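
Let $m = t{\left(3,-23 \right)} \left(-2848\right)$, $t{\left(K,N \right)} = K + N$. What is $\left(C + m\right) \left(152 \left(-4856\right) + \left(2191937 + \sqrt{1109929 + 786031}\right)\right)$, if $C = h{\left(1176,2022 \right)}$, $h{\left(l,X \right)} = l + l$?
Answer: $86229268400 + 118624 \sqrt{473990} \approx 8.6311 \cdot 10^{10}$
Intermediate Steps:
$h{\left(l,X \right)} = 2 l$
$C = 2352$ ($C = 2 \cdot 1176 = 2352$)
$m = 56960$ ($m = \left(3 - 23\right) \left(-2848\right) = \left(-20\right) \left(-2848\right) = 56960$)
$\left(C + m\right) \left(152 \left(-4856\right) + \left(2191937 + \sqrt{1109929 + 786031}\right)\right) = \left(2352 + 56960\right) \left(152 \left(-4856\right) + \left(2191937 + \sqrt{1109929 + 786031}\right)\right) = 59312 \left(-738112 + \left(2191937 + \sqrt{1895960}\right)\right) = 59312 \left(-738112 + \left(2191937 + 2 \sqrt{473990}\right)\right) = 59312 \left(1453825 + 2 \sqrt{473990}\right) = 86229268400 + 118624 \sqrt{473990}$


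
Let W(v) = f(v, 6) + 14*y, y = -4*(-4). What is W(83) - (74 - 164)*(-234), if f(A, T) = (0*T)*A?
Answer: -20836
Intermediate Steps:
y = 16
f(A, T) = 0 (f(A, T) = 0*A = 0)
W(v) = 224 (W(v) = 0 + 14*16 = 0 + 224 = 224)
W(83) - (74 - 164)*(-234) = 224 - (74 - 164)*(-234) = 224 - (-90)*(-234) = 224 - 1*21060 = 224 - 21060 = -20836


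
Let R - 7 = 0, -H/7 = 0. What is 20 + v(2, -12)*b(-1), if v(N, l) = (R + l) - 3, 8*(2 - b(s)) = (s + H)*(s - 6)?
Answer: 11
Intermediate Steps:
H = 0 (H = -7*0 = 0)
b(s) = 2 - s*(-6 + s)/8 (b(s) = 2 - (s + 0)*(s - 6)/8 = 2 - s*(-6 + s)/8)
R = 7 (R = 7 + 0 = 7)
v(N, l) = 4 + l (v(N, l) = (7 + l) - 3 = 4 + l)
20 + v(2, -12)*b(-1) = 20 + (4 - 12)*(2 - 1/8*(-1)**2 + (3/4)*(-1)) = 20 - 8*(2 - 1/8*1 - 3/4) = 20 - 8*(2 - 1/8 - 3/4) = 20 - 8*9/8 = 20 - 9 = 11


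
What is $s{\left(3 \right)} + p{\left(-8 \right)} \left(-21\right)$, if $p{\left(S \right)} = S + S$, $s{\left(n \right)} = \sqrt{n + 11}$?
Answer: $336 + \sqrt{14} \approx 339.74$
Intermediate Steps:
$s{\left(n \right)} = \sqrt{11 + n}$
$p{\left(S \right)} = 2 S$
$s{\left(3 \right)} + p{\left(-8 \right)} \left(-21\right) = \sqrt{11 + 3} + 2 \left(-8\right) \left(-21\right) = \sqrt{14} - -336 = \sqrt{14} + 336 = 336 + \sqrt{14}$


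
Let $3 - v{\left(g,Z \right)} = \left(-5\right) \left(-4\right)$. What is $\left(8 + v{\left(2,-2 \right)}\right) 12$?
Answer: $-108$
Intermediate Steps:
$v{\left(g,Z \right)} = -17$ ($v{\left(g,Z \right)} = 3 - \left(-5\right) \left(-4\right) = 3 - 20 = -17$)
$\left(8 + v{\left(2,-2 \right)}\right) 12 = \left(8 - 17\right) 12 = \left(-9\right) 12 = -108$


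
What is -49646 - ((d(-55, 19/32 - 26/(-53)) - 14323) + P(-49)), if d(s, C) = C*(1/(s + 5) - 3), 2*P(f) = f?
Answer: -2993035111/84800 ≈ -35295.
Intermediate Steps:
P(f) = f/2
d(s, C) = C*(-3 + 1/(5 + s)) (d(s, C) = C*(1/(5 + s) - 3) = C*(-3 + 1/(5 + s)))
-49646 - ((d(-55, 19/32 - 26/(-53)) - 14323) + P(-49)) = -49646 - ((-(19/32 - 26/(-53))*(14 + 3*(-55))/(5 - 55) - 14323) + (1/2)*(-49)) = -49646 - ((-1*(19*(1/32) - 26*(-1/53))*(14 - 165)/(-50) - 14323) - 49/2) = -49646 - ((-1*(19/32 + 26/53)*(-1/50)*(-151) - 14323) - 49/2) = -49646 - ((-1*1839/1696*(-1/50)*(-151) - 14323) - 49/2) = -49646 - ((-277689/84800 - 14323) - 49/2) = -49646 - (-1214868089/84800 - 49/2) = -49646 - 1*(-1216945689/84800) = -49646 + 1216945689/84800 = -2993035111/84800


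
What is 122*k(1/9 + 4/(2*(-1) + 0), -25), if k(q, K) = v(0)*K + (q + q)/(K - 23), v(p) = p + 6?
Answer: -1975363/108 ≈ -18290.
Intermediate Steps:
v(p) = 6 + p
k(q, K) = 6*K + 2*q/(-23 + K) (k(q, K) = (6 + 0)*K + (q + q)/(K - 23) = 6*K + (2*q)/(-23 + K) = 6*K + 2*q/(-23 + K))
122*k(1/9 + 4/(2*(-1) + 0), -25) = 122*(2*((1/9 + 4/(2*(-1) + 0)) - 69*(-25) + 3*(-25)**2)/(-23 - 25)) = 122*(2*((1*(1/9) + 4/(-2 + 0)) + 1725 + 3*625)/(-48)) = 122*(2*(-1/48)*((1/9 + 4/(-2)) + 1725 + 1875)) = 122*(2*(-1/48)*((1/9 + 4*(-1/2)) + 1725 + 1875)) = 122*(2*(-1/48)*((1/9 - 2) + 1725 + 1875)) = 122*(2*(-1/48)*(-17/9 + 1725 + 1875)) = 122*(2*(-1/48)*(32383/9)) = 122*(-32383/216) = -1975363/108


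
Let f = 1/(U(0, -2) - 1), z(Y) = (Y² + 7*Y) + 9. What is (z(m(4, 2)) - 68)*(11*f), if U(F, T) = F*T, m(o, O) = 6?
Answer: -209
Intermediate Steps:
z(Y) = 9 + Y² + 7*Y
f = -1 (f = 1/(0*(-2) - 1) = 1/(0 - 1) = 1/(-1) = -1)
(z(m(4, 2)) - 68)*(11*f) = ((9 + 6² + 7*6) - 68)*(11*(-1)) = ((9 + 36 + 42) - 68)*(-11) = (87 - 68)*(-11) = 19*(-11) = -209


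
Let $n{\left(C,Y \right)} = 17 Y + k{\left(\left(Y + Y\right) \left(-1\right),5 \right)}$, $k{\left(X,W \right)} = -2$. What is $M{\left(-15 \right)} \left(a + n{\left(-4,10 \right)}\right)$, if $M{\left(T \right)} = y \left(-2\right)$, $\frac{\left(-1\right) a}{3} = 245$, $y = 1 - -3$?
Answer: $4536$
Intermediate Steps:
$y = 4$ ($y = 1 + 3 = 4$)
$a = -735$ ($a = \left(-3\right) 245 = -735$)
$M{\left(T \right)} = -8$ ($M{\left(T \right)} = 4 \left(-2\right) = -8$)
$n{\left(C,Y \right)} = -2 + 17 Y$ ($n{\left(C,Y \right)} = 17 Y - 2 = -2 + 17 Y$)
$M{\left(-15 \right)} \left(a + n{\left(-4,10 \right)}\right) = - 8 \left(-735 + \left(-2 + 17 \cdot 10\right)\right) = - 8 \left(-735 + \left(-2 + 170\right)\right) = - 8 \left(-735 + 168\right) = \left(-8\right) \left(-567\right) = 4536$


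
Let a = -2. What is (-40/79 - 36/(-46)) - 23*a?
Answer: 84084/1817 ≈ 46.276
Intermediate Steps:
(-40/79 - 36/(-46)) - 23*a = (-40/79 - 36/(-46)) - 23*(-2) = (-40*1/79 - 36*(-1/46)) + 46 = (-40/79 + 18/23) + 46 = 502/1817 + 46 = 84084/1817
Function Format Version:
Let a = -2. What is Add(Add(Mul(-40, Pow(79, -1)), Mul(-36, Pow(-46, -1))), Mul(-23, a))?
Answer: Rational(84084, 1817) ≈ 46.276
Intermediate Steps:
Add(Add(Mul(-40, Pow(79, -1)), Mul(-36, Pow(-46, -1))), Mul(-23, a)) = Add(Add(Mul(-40, Pow(79, -1)), Mul(-36, Pow(-46, -1))), Mul(-23, -2)) = Add(Add(Mul(-40, Rational(1, 79)), Mul(-36, Rational(-1, 46))), 46) = Add(Add(Rational(-40, 79), Rational(18, 23)), 46) = Add(Rational(502, 1817), 46) = Rational(84084, 1817)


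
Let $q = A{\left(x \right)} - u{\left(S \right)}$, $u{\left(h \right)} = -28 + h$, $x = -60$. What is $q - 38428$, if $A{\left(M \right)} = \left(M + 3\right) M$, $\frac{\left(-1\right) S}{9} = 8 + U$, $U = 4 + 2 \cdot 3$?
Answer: $-34818$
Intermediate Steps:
$U = 10$ ($U = 4 + 6 = 10$)
$S = -162$ ($S = - 9 \left(8 + 10\right) = \left(-9\right) 18 = -162$)
$A{\left(M \right)} = M \left(3 + M\right)$ ($A{\left(M \right)} = \left(3 + M\right) M = M \left(3 + M\right)$)
$q = 3610$ ($q = - 60 \left(3 - 60\right) - \left(-28 - 162\right) = \left(-60\right) \left(-57\right) - -190 = 3420 + 190 = 3610$)
$q - 38428 = 3610 - 38428 = -34818$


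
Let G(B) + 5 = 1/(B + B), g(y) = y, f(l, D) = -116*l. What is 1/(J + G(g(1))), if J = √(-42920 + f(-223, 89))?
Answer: -6/22763 - 56*I*√87/68289 ≈ -0.00026359 - 0.0076489*I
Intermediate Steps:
J = 14*I*√87 (J = √(-42920 - 116*(-223)) = √(-42920 + 25868) = √(-17052) = 14*I*√87 ≈ 130.58*I)
G(B) = -5 + 1/(2*B) (G(B) = -5 + 1/(B + B) = -5 + 1/(2*B))
1/(J + G(g(1))) = 1/(14*I*√87 + (-5 + (½)/1)) = 1/(14*I*√87 + (-5 + (½)*1)) = 1/(14*I*√87 + (-5 + ½)) = 1/(14*I*√87 - 9/2) = 1/(-9/2 + 14*I*√87)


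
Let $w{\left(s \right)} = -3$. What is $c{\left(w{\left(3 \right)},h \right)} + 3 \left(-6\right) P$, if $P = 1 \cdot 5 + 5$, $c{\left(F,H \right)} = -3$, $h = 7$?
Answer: $-183$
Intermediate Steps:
$P = 10$ ($P = 5 + 5 = 10$)
$c{\left(w{\left(3 \right)},h \right)} + 3 \left(-6\right) P = -3 + 3 \left(-6\right) 10 = -3 - 180 = -183$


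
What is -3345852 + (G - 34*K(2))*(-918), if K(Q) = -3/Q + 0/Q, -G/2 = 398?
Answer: -2661942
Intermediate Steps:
G = -796 (G = -2*398 = -796)
K(Q) = -3/Q (K(Q) = -3/Q + 0 = -3/Q)
-3345852 + (G - 34*K(2))*(-918) = -3345852 + (-796 - (-102)/2)*(-918) = -3345852 + (-796 - 34*(-3/2))*(-918) = -3345852 + (-796 + 51)*(-918) = -3345852 - 745*(-918) = -3345852 + 683910 = -2661942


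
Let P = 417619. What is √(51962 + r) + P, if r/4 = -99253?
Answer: 417619 + 5*I*√13802 ≈ 4.1762e+5 + 587.41*I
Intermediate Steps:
r = -397012 (r = 4*(-99253) = -397012)
√(51962 + r) + P = √(51962 - 397012) + 417619 = √(-345050) + 417619 = 5*I*√13802 + 417619 = 417619 + 5*I*√13802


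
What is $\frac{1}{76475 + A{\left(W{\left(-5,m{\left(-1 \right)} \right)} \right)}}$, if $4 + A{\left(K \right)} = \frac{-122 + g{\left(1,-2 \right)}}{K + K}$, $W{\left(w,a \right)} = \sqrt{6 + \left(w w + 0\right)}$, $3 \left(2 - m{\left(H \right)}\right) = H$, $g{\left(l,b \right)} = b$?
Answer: $\frac{76471}{5847813717} + \frac{2 \sqrt{31}}{5847813717} \approx 1.3079 \cdot 10^{-5}$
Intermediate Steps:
$m{\left(H \right)} = 2 - \frac{H}{3}$
$W{\left(w,a \right)} = \sqrt{6 + w^{2}}$ ($W{\left(w,a \right)} = \sqrt{6 + \left(w^{2} + 0\right)} = \sqrt{6 + w^{2}}$)
$A{\left(K \right)} = -4 - \frac{62}{K}$ ($A{\left(K \right)} = -4 + \frac{-122 - 2}{K + K} = -4 - \frac{124}{2 K} = -4 - 124 \frac{1}{2 K} = -4 - \frac{62}{K}$)
$\frac{1}{76475 + A{\left(W{\left(-5,m{\left(-1 \right)} \right)} \right)}} = \frac{1}{76475 - \left(4 + \frac{62}{\sqrt{6 + \left(-5\right)^{2}}}\right)} = \frac{1}{76475 - \left(4 + \frac{62}{\sqrt{6 + 25}}\right)} = \frac{1}{76475 - \left(4 + \frac{62}{\sqrt{31}}\right)} = \frac{1}{76475 - \left(4 + 62 \frac{\sqrt{31}}{31}\right)} = \frac{1}{76475 - \left(4 + 2 \sqrt{31}\right)} = \frac{1}{76471 - 2 \sqrt{31}}$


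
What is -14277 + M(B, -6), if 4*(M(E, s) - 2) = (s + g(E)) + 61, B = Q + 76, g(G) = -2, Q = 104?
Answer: -57047/4 ≈ -14262.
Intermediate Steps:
B = 180 (B = 104 + 76 = 180)
M(E, s) = 67/4 + s/4 (M(E, s) = 2 + ((s - 2) + 61)/4 = 2 + ((-2 + s) + 61)/4 = 2 + (59 + s)/4 = 2 + (59/4 + s/4) = 67/4 + s/4)
-14277 + M(B, -6) = -14277 + (67/4 + (¼)*(-6)) = -14277 + (67/4 - 3/2) = -14277 + 61/4 = -57047/4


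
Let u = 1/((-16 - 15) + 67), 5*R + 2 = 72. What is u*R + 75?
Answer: 1357/18 ≈ 75.389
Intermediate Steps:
R = 14 (R = -⅖ + (⅕)*72 = -⅖ + 72/5 = 14)
u = 1/36 (u = 1/(-31 + 67) = 1/36 ≈ 0.027778)
u*R + 75 = (1/36)*14 + 75 = 7/18 + 75 = 1357/18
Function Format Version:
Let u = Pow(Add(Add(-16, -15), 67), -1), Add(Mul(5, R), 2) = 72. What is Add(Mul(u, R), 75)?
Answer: Rational(1357, 18) ≈ 75.389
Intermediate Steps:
R = 14 (R = Add(Rational(-2, 5), Mul(Rational(1, 5), 72)) = Add(Rational(-2, 5), Rational(72, 5)) = 14)
u = Rational(1, 36) (u = Pow(Add(-31, 67), -1) = Pow(36, -1) = Rational(1, 36) ≈ 0.027778)
Add(Mul(u, R), 75) = Add(Mul(Rational(1, 36), 14), 75) = Add(Rational(7, 18), 75) = Rational(1357, 18)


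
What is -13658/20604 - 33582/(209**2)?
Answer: -644259313/450001662 ≈ -1.4317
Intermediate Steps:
-13658/20604 - 33582/(209**2) = -13658*1/20604 - 33582/43681 = -6829/10302 - 33582*1/43681 = -6829/10302 - 33582/43681 = -644259313/450001662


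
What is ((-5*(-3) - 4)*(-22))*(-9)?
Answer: 2178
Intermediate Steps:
((-5*(-3) - 4)*(-22))*(-9) = ((15 - 4)*(-22))*(-9) = (11*(-22))*(-9) = -242*(-9) = 2178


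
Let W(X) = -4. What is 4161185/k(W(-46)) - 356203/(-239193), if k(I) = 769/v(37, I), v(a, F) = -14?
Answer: -13934294611763/183939417 ≈ -75755.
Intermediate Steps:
k(I) = -769/14 (k(I) = 769/(-14) = 769*(-1/14) = -769/14)
4161185/k(W(-46)) - 356203/(-239193) = 4161185/(-769/14) - 356203/(-239193) = 4161185*(-14/769) - 356203*(-1/239193) = -58256590/769 + 356203/239193 = -13934294611763/183939417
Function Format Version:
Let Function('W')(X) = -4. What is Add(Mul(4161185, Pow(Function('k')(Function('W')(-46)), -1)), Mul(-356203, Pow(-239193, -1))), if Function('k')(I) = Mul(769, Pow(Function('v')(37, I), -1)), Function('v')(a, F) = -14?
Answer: Rational(-13934294611763, 183939417) ≈ -75755.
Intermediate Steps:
Function('k')(I) = Rational(-769, 14) (Function('k')(I) = Mul(769, Pow(-14, -1)) = Mul(769, Rational(-1, 14)) = Rational(-769, 14))
Add(Mul(4161185, Pow(Function('k')(Function('W')(-46)), -1)), Mul(-356203, Pow(-239193, -1))) = Add(Mul(4161185, Pow(Rational(-769, 14), -1)), Mul(-356203, Pow(-239193, -1))) = Add(Mul(4161185, Rational(-14, 769)), Mul(-356203, Rational(-1, 239193))) = Add(Rational(-58256590, 769), Rational(356203, 239193)) = Rational(-13934294611763, 183939417)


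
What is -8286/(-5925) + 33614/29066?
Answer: 73333971/28702675 ≈ 2.5550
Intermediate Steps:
-8286/(-5925) + 33614/29066 = -8286*(-1/5925) + 33614*(1/29066) = 2762/1975 + 16807/14533 = 73333971/28702675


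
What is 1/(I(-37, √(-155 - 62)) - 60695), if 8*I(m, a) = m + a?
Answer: -277484/16843174759 - 4*I*√217/117902223313 ≈ -1.6475e-5 - 4.9977e-10*I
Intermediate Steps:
I(m, a) = a/8 + m/8 (I(m, a) = (m + a)/8 = (a + m)/8 = a/8 + m/8)
1/(I(-37, √(-155 - 62)) - 60695) = 1/((√(-155 - 62)/8 + (⅛)*(-37)) - 60695) = 1/((√(-217)/8 - 37/8) - 60695) = 1/(((I*√217)/8 - 37/8) - 60695) = 1/((I*√217/8 - 37/8) - 60695) = 1/((-37/8 + I*√217/8) - 60695) = 1/(-485597/8 + I*√217/8)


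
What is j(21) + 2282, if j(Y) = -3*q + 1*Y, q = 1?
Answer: 2300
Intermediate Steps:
j(Y) = -3 + Y (j(Y) = -3*1 + 1*Y = -3 + Y)
j(21) + 2282 = (-3 + 21) + 2282 = 18 + 2282 = 2300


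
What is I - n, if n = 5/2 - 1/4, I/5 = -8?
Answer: -169/4 ≈ -42.250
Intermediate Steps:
I = -40 (I = 5*(-8) = -40)
n = 9/4 (n = 5*(½) - 1*¼ = 5/2 - ¼ = 9/4 ≈ 2.2500)
I - n = -40 - 1*9/4 = -40 - 9/4 = -169/4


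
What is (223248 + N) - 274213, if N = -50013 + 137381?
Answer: 36403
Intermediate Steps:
N = 87368
(223248 + N) - 274213 = (223248 + 87368) - 274213 = 310616 - 274213 = 36403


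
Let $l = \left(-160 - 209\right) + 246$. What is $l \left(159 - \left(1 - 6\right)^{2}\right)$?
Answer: $-16482$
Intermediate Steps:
$l = -123$ ($l = -369 + 246 = -123$)
$l \left(159 - \left(1 - 6\right)^{2}\right) = - 123 \left(159 - \left(1 - 6\right)^{2}\right) = - 123 \left(159 - \left(-5\right)^{2}\right) = - 123 \left(159 - 25\right) = \left(-123\right) 134 = -16482$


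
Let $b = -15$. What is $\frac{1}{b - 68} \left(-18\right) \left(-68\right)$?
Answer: $- \frac{1224}{83} \approx -14.747$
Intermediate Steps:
$\frac{1}{b - 68} \left(-18\right) \left(-68\right) = \frac{1}{-15 - 68} \left(-18\right) \left(-68\right) = \frac{1}{-83} \left(-18\right) \left(-68\right) = \left(- \frac{1}{83}\right) \left(-18\right) \left(-68\right) = \frac{18}{83} \left(-68\right) = - \frac{1224}{83}$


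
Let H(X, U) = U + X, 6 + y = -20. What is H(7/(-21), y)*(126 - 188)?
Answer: 4898/3 ≈ 1632.7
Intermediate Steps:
y = -26 (y = -6 - 20 = -26)
H(7/(-21), y)*(126 - 188) = (-26 + 7/(-21))*(126 - 188) = (-26 + 7*(-1/21))*(-62) = (-26 - ⅓)*(-62) = -79/3*(-62) = 4898/3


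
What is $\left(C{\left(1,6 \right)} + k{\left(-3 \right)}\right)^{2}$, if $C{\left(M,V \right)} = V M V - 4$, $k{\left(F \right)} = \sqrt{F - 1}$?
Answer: $1020 + 128 i \approx 1020.0 + 128.0 i$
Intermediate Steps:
$k{\left(F \right)} = \sqrt{-1 + F}$
$C{\left(M,V \right)} = -4 + M V^{2}$ ($C{\left(M,V \right)} = M V V - 4 = M V^{2} - 4 = -4 + M V^{2}$)
$\left(C{\left(1,6 \right)} + k{\left(-3 \right)}\right)^{2} = \left(\left(-4 + 1 \cdot 6^{2}\right) + \sqrt{-1 - 3}\right)^{2} = \left(\left(-4 + 1 \cdot 36\right) + \sqrt{-4}\right)^{2} = \left(\left(-4 + 36\right) + 2 i\right)^{2} = \left(32 + 2 i\right)^{2}$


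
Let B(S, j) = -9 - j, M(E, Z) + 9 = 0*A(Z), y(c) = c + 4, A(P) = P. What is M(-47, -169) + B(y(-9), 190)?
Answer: -208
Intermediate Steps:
y(c) = 4 + c
M(E, Z) = -9 (M(E, Z) = -9 + 0*Z = -9 + 0 = -9)
M(-47, -169) + B(y(-9), 190) = -9 + (-9 - 1*190) = -9 + (-9 - 190) = -9 - 199 = -208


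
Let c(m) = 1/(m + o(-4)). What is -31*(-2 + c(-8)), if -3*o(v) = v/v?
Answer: 1643/25 ≈ 65.720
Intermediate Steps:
o(v) = -⅓ (o(v) = -v/(3*v) = -⅓*1 = -⅓)
c(m) = 1/(-⅓ + m) (c(m) = 1/(m - ⅓) = 1/(-⅓ + m))
-31*(-2 + c(-8)) = -31*(-2 + 3/(-1 + 3*(-8))) = -31*(-2 + 3/(-1 - 24)) = -31*(-2 + 3/(-25)) = -31*(-2 + 3*(-1/25)) = -31*(-2 - 3/25) = -31*(-53/25) = 1643/25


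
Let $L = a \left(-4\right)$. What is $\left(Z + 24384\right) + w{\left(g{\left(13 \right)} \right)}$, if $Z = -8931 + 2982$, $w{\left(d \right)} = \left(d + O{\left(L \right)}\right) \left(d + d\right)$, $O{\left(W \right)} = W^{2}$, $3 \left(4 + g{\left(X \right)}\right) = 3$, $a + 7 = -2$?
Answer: $10677$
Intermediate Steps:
$a = -9$ ($a = -7 - 2 = -9$)
$L = 36$ ($L = \left(-9\right) \left(-4\right) = 36$)
$g{\left(X \right)} = -3$ ($g{\left(X \right)} = -4 + \frac{1}{3} \cdot 3 = -4 + 1 = -3$)
$w{\left(d \right)} = 2 d \left(1296 + d\right)$ ($w{\left(d \right)} = \left(d + 36^{2}\right) \left(d + d\right) = \left(d + 1296\right) 2 d = \left(1296 + d\right) 2 d = 2 d \left(1296 + d\right)$)
$Z = -5949$
$\left(Z + 24384\right) + w{\left(g{\left(13 \right)} \right)} = \left(-5949 + 24384\right) + 2 \left(-3\right) \left(1296 - 3\right) = 18435 + 2 \left(-3\right) 1293 = 18435 - 7758 = 10677$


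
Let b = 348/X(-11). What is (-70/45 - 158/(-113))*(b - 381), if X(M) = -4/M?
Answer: -10240/113 ≈ -90.620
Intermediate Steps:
b = 957 (b = 348/((-4/(-11))) = 348/((-4*(-1/11))) = 348/(4/11) = 348*(11/4) = 957)
(-70/45 - 158/(-113))*(b - 381) = (-70/45 - 158/(-113))*(957 - 381) = (-70*1/45 - 158*(-1/113))*576 = (-14/9 + 158/113)*576 = -160/1017*576 = -10240/113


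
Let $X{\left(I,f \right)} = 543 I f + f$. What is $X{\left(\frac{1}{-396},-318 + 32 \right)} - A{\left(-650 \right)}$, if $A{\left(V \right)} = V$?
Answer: $\frac{4537}{6} \approx 756.17$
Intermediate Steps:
$X{\left(I,f \right)} = f + 543 I f$ ($X{\left(I,f \right)} = 543 I f + f = f + 543 I f$)
$X{\left(\frac{1}{-396},-318 + 32 \right)} - A{\left(-650 \right)} = \left(-318 + 32\right) \left(1 + \frac{543}{-396}\right) - -650 = - 286 \left(1 + 543 \left(- \frac{1}{396}\right)\right) + 650 = - 286 \left(1 - \frac{181}{132}\right) + 650 = \left(-286\right) \left(- \frac{49}{132}\right) + 650 = \frac{637}{6} + 650 = \frac{4537}{6}$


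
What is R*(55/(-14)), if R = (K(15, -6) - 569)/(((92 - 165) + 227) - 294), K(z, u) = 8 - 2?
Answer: -6193/392 ≈ -15.798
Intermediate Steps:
K(z, u) = 6
R = 563/140 (R = (6 - 569)/(((92 - 165) + 227) - 294) = -563/((-73 + 227) - 294) = -563/(154 - 294) = -563/(-140) = -563*(-1/140) = 563/140 ≈ 4.0214)
R*(55/(-14)) = 563*(55/(-14))/140 = 563*(55*(-1/14))/140 = (563/140)*(-55/14) = -6193/392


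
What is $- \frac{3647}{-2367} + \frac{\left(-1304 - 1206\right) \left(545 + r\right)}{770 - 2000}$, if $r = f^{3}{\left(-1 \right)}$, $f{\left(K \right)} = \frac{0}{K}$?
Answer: $\frac{108080782}{97047} \approx 1113.7$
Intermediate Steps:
$f{\left(K \right)} = 0$
$r = 0$ ($r = 0^{3} = 0$)
$- \frac{3647}{-2367} + \frac{\left(-1304 - 1206\right) \left(545 + r\right)}{770 - 2000} = - \frac{3647}{-2367} + \frac{\left(-1304 - 1206\right) \left(545 + 0\right)}{770 - 2000} = \left(-3647\right) \left(- \frac{1}{2367}\right) + \frac{\left(-2510\right) 545}{-1230} = \frac{3647}{2367} - - \frac{136795}{123} = \frac{3647}{2367} + \frac{136795}{123} = \frac{108080782}{97047}$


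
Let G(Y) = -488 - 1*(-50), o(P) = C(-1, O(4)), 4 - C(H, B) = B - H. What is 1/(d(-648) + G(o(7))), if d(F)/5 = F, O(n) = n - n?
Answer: -1/3678 ≈ -0.00027189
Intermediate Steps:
O(n) = 0
C(H, B) = 4 + H - B (C(H, B) = 4 - (B - H) = 4 + (H - B) = 4 + H - B)
o(P) = 3 (o(P) = 4 - 1 - 1*0 = 4 - 1 + 0 = 3)
d(F) = 5*F
G(Y) = -438 (G(Y) = -488 + 50 = -438)
1/(d(-648) + G(o(7))) = 1/(5*(-648) - 438) = 1/(-3240 - 438) = 1/(-3678) = -1/3678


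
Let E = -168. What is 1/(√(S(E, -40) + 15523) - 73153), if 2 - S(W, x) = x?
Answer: -73153/5351345844 - √15565/5351345844 ≈ -1.3693e-5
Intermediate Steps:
S(W, x) = 2 - x
1/(√(S(E, -40) + 15523) - 73153) = 1/(√((2 - 1*(-40)) + 15523) - 73153) = 1/(√((2 + 40) + 15523) - 73153) = 1/(√(42 + 15523) - 73153) = 1/(√15565 - 73153) = 1/(-73153 + √15565)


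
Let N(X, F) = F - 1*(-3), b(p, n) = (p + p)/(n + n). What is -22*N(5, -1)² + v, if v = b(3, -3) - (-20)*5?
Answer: 11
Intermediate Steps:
b(p, n) = p/n (b(p, n) = (2*p)/((2*n)) = (2*p)*(1/(2*n)) = p/n)
v = 99 (v = 3/(-3) - (-20)*5 = 3*(-⅓) - 4*(-25) = -1 + 100 = 99)
N(X, F) = 3 + F (N(X, F) = F + 3 = 3 + F)
-22*N(5, -1)² + v = -22*(3 - 1)² + 99 = -22*2² + 99 = -22*4 + 99 = -88 + 99 = 11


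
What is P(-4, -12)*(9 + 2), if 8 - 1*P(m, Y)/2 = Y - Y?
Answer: 176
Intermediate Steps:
P(m, Y) = 16 (P(m, Y) = 16 - 2*(Y - Y) = 16 - 2*0 = 16 + 0 = 16)
P(-4, -12)*(9 + 2) = 16*(9 + 2) = 16*11 = 176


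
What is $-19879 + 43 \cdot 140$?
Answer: $-13859$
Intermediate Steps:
$-19879 + 43 \cdot 140 = -19879 + 6020 = -13859$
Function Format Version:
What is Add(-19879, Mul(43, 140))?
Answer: -13859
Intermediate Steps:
Add(-19879, Mul(43, 140)) = Add(-19879, 6020) = -13859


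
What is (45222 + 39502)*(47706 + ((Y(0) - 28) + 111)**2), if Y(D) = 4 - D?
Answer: 4683119100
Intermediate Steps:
(45222 + 39502)*(47706 + ((Y(0) - 28) + 111)**2) = (45222 + 39502)*(47706 + (((4 - 1*0) - 28) + 111)**2) = 84724*(47706 + (((4 + 0) - 28) + 111)**2) = 84724*(47706 + ((4 - 28) + 111)**2) = 84724*(47706 + (-24 + 111)**2) = 84724*(47706 + 87**2) = 84724*(47706 + 7569) = 84724*55275 = 4683119100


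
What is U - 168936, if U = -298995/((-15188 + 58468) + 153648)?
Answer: -33268527603/196928 ≈ -1.6894e+5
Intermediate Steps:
U = -298995/196928 (U = -298995/(43280 + 153648) = -298995/196928 ≈ -1.5183)
U - 168936 = -298995/196928 - 168936 = -33268527603/196928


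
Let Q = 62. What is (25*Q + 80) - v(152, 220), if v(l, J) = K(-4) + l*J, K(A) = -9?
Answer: -31801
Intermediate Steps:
v(l, J) = -9 + J*l (v(l, J) = -9 + l*J = -9 + J*l)
(25*Q + 80) - v(152, 220) = (25*62 + 80) - (-9 + 220*152) = (1550 + 80) - (-9 + 33440) = 1630 - 1*33431 = 1630 - 33431 = -31801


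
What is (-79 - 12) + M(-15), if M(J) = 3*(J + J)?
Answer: -181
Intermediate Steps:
M(J) = 6*J (M(J) = 3*(2*J) = 6*J)
(-79 - 12) + M(-15) = (-79 - 12) + 6*(-15) = -91 - 90 = -181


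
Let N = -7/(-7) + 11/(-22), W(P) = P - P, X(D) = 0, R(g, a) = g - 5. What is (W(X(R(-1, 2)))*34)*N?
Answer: 0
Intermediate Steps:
R(g, a) = -5 + g
W(P) = 0
N = ½ (N = -7*(-⅐) + 11*(-1/22) = 1 - ½ = ½ ≈ 0.50000)
(W(X(R(-1, 2)))*34)*N = (0*34)*(½) = 0*(½) = 0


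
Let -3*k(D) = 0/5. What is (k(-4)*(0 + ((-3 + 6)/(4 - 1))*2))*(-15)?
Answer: 0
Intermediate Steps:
k(D) = 0 (k(D) = -0/5 = -⅓*0 = 0)
(k(-4)*(0 + ((-3 + 6)/(4 - 1))*2))*(-15) = (0*(0 + ((-3 + 6)/(4 - 1))*2))*(-15) = (0*(0 + (3/3)*2))*(-15) = (0*(0 + (3*(⅓))*2))*(-15) = (0*(0 + 1*2))*(-15) = (0*(0 + 2))*(-15) = (0*2)*(-15) = 0*(-15) = 0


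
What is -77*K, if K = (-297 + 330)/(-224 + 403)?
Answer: -2541/179 ≈ -14.196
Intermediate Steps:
K = 33/179 ≈ 0.18436
-77*K = -77*33/179 = -2541/179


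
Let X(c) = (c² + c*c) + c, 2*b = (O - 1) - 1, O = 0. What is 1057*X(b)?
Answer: 1057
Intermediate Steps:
b = -1 (b = ((0 - 1) - 1)/2 = (-1 - 1)/2 = (½)*(-2) = -1)
X(c) = c + 2*c² (X(c) = (c² + c²) + c = 2*c² + c = c + 2*c²)
1057*X(b) = 1057*(-(1 + 2*(-1))) = 1057*(-(1 - 2)) = 1057*(-1*(-1)) = 1057*1 = 1057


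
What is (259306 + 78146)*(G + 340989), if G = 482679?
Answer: 277948413936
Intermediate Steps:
(259306 + 78146)*(G + 340989) = (259306 + 78146)*(482679 + 340989) = 337452*823668 = 277948413936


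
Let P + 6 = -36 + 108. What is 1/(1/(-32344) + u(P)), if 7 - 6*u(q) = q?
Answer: -97032/954151 ≈ -0.10169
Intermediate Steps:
P = 66 (P = -6 + (-36 + 108) = -6 + 72 = 66)
u(q) = 7/6 - q/6
1/(1/(-32344) + u(P)) = 1/(1/(-32344) + (7/6 - ⅙*66)) = 1/(-1/32344 + (7/6 - 11)) = 1/(-1/32344 - 59/6) = 1/(-954151/97032) = -97032/954151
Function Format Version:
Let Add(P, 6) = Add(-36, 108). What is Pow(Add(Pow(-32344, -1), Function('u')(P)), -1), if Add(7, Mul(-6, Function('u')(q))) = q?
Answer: Rational(-97032, 954151) ≈ -0.10169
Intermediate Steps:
P = 66 (P = Add(-6, Add(-36, 108)) = Add(-6, 72) = 66)
Function('u')(q) = Add(Rational(7, 6), Mul(Rational(-1, 6), q))
Pow(Add(Pow(-32344, -1), Function('u')(P)), -1) = Pow(Add(Pow(-32344, -1), Add(Rational(7, 6), Mul(Rational(-1, 6), 66))), -1) = Pow(Add(Rational(-1, 32344), Add(Rational(7, 6), -11)), -1) = Pow(Add(Rational(-1, 32344), Rational(-59, 6)), -1) = Pow(Rational(-954151, 97032), -1) = Rational(-97032, 954151)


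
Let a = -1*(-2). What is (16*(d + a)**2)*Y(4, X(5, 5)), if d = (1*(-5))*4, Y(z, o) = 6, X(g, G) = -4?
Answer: 31104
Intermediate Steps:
a = 2
d = -20 (d = -5*4 = -20)
(16*(d + a)**2)*Y(4, X(5, 5)) = (16*(-20 + 2)**2)*6 = (16*(-18)**2)*6 = (16*324)*6 = 5184*6 = 31104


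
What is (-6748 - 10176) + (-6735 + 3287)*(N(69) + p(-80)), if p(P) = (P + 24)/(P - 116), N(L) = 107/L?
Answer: -11232668/483 ≈ -23256.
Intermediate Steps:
p(P) = (24 + P)/(-116 + P)
(-6748 - 10176) + (-6735 + 3287)*(N(69) + p(-80)) = (-6748 - 10176) + (-6735 + 3287)*(107/69 + (24 - 80)/(-116 - 80)) = -16924 - 3448*(107*(1/69) - 56/(-196)) = -16924 - 3448*(107/69 - 1/196*(-56)) = -16924 - 3448*(107/69 + 2/7) = -16924 - 3448*887/483 = -16924 - 3058376/483 = -11232668/483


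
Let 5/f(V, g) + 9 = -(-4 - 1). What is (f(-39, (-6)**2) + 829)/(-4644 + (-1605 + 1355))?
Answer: -3311/19576 ≈ -0.16914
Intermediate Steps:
f(V, g) = -5/4 (f(V, g) = 5/(-9 - (-4 - 1)) = 5/(-9 - 1*(-5)) = 5/(-9 + 5) = 5/(-4) = 5*(-1/4) = -5/4)
(f(-39, (-6)**2) + 829)/(-4644 + (-1605 + 1355)) = (-5/4 + 829)/(-4644 + (-1605 + 1355)) = 3311/(4*(-4644 - 250)) = (3311/4)/(-4894) = (3311/4)*(-1/4894) = -3311/19576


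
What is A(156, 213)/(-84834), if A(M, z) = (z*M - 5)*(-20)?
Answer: 332230/42417 ≈ 7.8325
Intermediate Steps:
A(M, z) = 100 - 20*M*z (A(M, z) = (M*z - 5)*(-20) = (-5 + M*z)*(-20) = 100 - 20*M*z)
A(156, 213)/(-84834) = (100 - 20*156*213)/(-84834) = (100 - 664560)*(-1/84834) = -664460*(-1/84834) = 332230/42417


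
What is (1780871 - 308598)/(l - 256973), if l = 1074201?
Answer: 1472273/817228 ≈ 1.8015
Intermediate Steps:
(1780871 - 308598)/(l - 256973) = (1780871 - 308598)/(1074201 - 256973) = 1472273/817228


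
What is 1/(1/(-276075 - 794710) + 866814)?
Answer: 1070785/928171428989 ≈ 1.1537e-6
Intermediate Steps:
1/(1/(-276075 - 794710) + 866814) = 1/(1/(-1070785) + 866814) = 1/(-1/1070785 + 866814) = 1/(928171428989/1070785) = 1070785/928171428989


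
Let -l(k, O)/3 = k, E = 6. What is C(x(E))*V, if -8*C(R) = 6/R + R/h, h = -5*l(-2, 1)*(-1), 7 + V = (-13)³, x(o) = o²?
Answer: 22591/60 ≈ 376.52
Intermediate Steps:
l(k, O) = -3*k
V = -2204 (V = -7 + (-13)³ = -7 - 2197 = -2204)
h = 30 (h = -(-15)*(-2)*(-1) = -5*6*(-1) = -30*(-1) = 30)
C(R) = -3/(4*R) - R/240 (C(R) = -(6/R + R/30)/8 = -3/(4*R) - R/240)
C(x(E))*V = ((-180 - (6²)²)/(240*(6²)))*(-2204) = ((1/240)*(-180 - 1*36²)/36)*(-2204) = ((1/240)*(1/36)*(-180 - 1*1296))*(-2204) = ((1/240)*(1/36)*(-180 - 1296))*(-2204) = ((1/240)*(1/36)*(-1476))*(-2204) = -41/240*(-2204) = 22591/60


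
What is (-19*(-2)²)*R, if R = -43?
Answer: 3268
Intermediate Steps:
(-19*(-2)²)*R = -19*(-2)²*(-43) = -19*4*(-43) = -76*(-43) = 3268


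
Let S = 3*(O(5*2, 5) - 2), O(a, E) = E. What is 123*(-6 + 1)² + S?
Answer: 3084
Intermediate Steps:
S = 9 (S = 3*(5 - 2) = 3*3 = 9)
123*(-6 + 1)² + S = 123*(-6 + 1)² + 9 = 123*(-5)² + 9 = 123*25 + 9 = 3075 + 9 = 3084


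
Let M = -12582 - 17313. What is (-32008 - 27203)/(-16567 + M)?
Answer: 59211/46462 ≈ 1.2744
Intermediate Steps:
M = -29895
(-32008 - 27203)/(-16567 + M) = (-32008 - 27203)/(-16567 - 29895) = -59211/(-46462) = -59211*(-1/46462) = 59211/46462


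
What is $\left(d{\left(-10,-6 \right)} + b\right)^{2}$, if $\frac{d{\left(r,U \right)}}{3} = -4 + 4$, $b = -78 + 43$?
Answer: $1225$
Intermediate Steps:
$b = -35$
$d{\left(r,U \right)} = 0$ ($d{\left(r,U \right)} = 3 \left(-4 + 4\right) = 3 \cdot 0 = 0$)
$\left(d{\left(-10,-6 \right)} + b\right)^{2} = \left(0 - 35\right)^{2} = \left(-35\right)^{2} = 1225$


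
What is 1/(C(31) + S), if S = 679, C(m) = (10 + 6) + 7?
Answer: 1/702 ≈ 0.0014245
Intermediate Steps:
C(m) = 23 (C(m) = 16 + 7 = 23)
1/(C(31) + S) = 1/(23 + 679) = 1/702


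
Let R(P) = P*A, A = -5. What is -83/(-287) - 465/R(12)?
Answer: 9229/1148 ≈ 8.0392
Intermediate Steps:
R(P) = -5*P (R(P) = P*(-5) = -5*P)
-83/(-287) - 465/R(12) = -83/(-287) - 465/((-5*12)) = -83*(-1/287) - 465/(-60) = 83/287 - 465*(-1/60) = 83/287 + 31/4 = 9229/1148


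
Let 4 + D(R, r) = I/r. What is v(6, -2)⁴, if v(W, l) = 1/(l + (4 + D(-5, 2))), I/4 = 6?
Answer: 1/10000 ≈ 0.00010000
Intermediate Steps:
I = 24 (I = 4*6 = 24)
D(R, r) = -4 + 24/r
v(W, l) = 1/(12 + l) (v(W, l) = 1/(l + (4 + (-4 + 24/2))) = 1/(l + (4 + (-4 + 24*(½)))) = 1/(l + (4 + (-4 + 12))) = 1/(l + (4 + 8)) = 1/(l + 12) = 1/(12 + l))
v(6, -2)⁴ = (1/(12 - 2))⁴ = (1/10)⁴ = (⅒)⁴ = 1/10000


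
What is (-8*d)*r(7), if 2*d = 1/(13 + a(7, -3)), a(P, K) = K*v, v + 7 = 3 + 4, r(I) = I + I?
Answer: -56/13 ≈ -4.3077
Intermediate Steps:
r(I) = 2*I
v = 0 (v = -7 + (3 + 4) = -7 + 7 = 0)
a(P, K) = 0 (a(P, K) = K*0 = 0)
d = 1/26 (d = 1/(2*(13 + 0)) = (1/2)/13 = (1/2)*(1/13) = 1/26 ≈ 0.038462)
(-8*d)*r(7) = (-8*1/26)*(2*7) = -4/13*14 = -56/13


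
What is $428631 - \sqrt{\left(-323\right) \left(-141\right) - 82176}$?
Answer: $428631 - i \sqrt{36633} \approx 4.2863 \cdot 10^{5} - 191.4 i$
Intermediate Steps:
$428631 - \sqrt{\left(-323\right) \left(-141\right) - 82176} = 428631 - \sqrt{45543 - 82176} = 428631 - \sqrt{-36633} = 428631 - i \sqrt{36633}$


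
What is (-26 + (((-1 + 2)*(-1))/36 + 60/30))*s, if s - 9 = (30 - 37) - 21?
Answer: 16435/36 ≈ 456.53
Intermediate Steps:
s = -19 (s = 9 + ((30 - 37) - 21) = 9 + (-7 - 21) = 9 - 28 = -19)
(-26 + (((-1 + 2)*(-1))/36 + 60/30))*s = (-26 + (((-1 + 2)*(-1))/36 + 60/30))*(-19) = (-26 + ((1*(-1))*(1/36) + 60*(1/30)))*(-19) = (-26 + (-1*1/36 + 2))*(-19) = (-26 + (-1/36 + 2))*(-19) = (-26 + 71/36)*(-19) = -865/36*(-19) = 16435/36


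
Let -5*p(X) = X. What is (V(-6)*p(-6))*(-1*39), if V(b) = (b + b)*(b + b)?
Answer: -33696/5 ≈ -6739.2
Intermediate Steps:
V(b) = 4*b**2 (V(b) = (2*b)*(2*b) = 4*b**2)
p(X) = -X/5
(V(-6)*p(-6))*(-1*39) = ((4*(-6)**2)*(-1/5*(-6)))*(-1*39) = ((4*36)*(6/5))*(-39) = (144*(6/5))*(-39) = (864/5)*(-39) = -33696/5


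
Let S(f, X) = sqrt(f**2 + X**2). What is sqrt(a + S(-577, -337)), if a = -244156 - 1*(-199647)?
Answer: sqrt(-44509 + 13*sqrt(2642)) ≈ 209.38*I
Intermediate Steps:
a = -44509 (a = -244156 + 199647 = -44509)
S(f, X) = sqrt(X**2 + f**2)
sqrt(a + S(-577, -337)) = sqrt(-44509 + sqrt((-337)**2 + (-577)**2)) = sqrt(-44509 + sqrt(113569 + 332929)) = sqrt(-44509 + sqrt(446498)) = sqrt(-44509 + 13*sqrt(2642))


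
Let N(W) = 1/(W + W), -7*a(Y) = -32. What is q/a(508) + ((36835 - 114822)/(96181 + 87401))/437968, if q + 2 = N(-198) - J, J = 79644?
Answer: -978355405626407/56154505088 ≈ -17423.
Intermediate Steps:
a(Y) = 32/7 (a(Y) = -1/7*(-32) = 32/7)
N(W) = 1/(2*W)
q = -31539817/396 (q = -2 + ((1/2)/(-198) - 1*79644) = -2 + ((1/2)*(-1/198) - 79644) = -2 + (-1/396 - 79644) = -2 - 31539025/396 = -31539817/396 ≈ -79646.)
q/a(508) + ((36835 - 114822)/(96181 + 87401))/437968 = -31539817/(396*32/7) + ((36835 - 114822)/(96181 + 87401))/437968 = -31539817/396*7/32 - 77987/183582*(1/437968) = -220778719/12672 - 77987*1/183582*(1/437968) = -220778719/12672 - 11141/26226*1/437968 = -220778719/12672 - 11141/11486148768 = -978355405626407/56154505088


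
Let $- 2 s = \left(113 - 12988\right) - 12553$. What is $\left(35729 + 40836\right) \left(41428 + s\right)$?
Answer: $4145382230$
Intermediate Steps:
$s = 12714$ ($s = - \frac{\left(113 - 12988\right) - 12553}{2} = - \frac{-12875 - 12553}{2} = \left(- \frac{1}{2}\right) \left(-25428\right) = 12714$)
$\left(35729 + 40836\right) \left(41428 + s\right) = \left(35729 + 40836\right) \left(41428 + 12714\right) = 76565 \cdot 54142 = 4145382230$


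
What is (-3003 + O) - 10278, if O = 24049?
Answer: 10768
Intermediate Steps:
(-3003 + O) - 10278 = (-3003 + 24049) - 10278 = 21046 - 10278 = 10768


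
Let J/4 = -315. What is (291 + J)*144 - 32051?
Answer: -171587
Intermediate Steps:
J = -1260 (J = 4*(-315) = -1260)
(291 + J)*144 - 32051 = (291 - 1260)*144 - 32051 = -969*144 - 32051 = -139536 - 32051 = -171587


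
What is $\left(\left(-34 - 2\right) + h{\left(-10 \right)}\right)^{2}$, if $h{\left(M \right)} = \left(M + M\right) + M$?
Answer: $4356$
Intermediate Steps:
$h{\left(M \right)} = 3 M$ ($h{\left(M \right)} = 2 M + M = 3 M$)
$\left(\left(-34 - 2\right) + h{\left(-10 \right)}\right)^{2} = \left(\left(-34 - 2\right) + 3 \left(-10\right)\right)^{2} = \left(-36 - 30\right)^{2} = \left(-66\right)^{2} = 4356$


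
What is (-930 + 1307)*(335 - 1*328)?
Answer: 2639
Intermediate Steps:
(-930 + 1307)*(335 - 1*328) = 377*(335 - 328) = 377*7 = 2639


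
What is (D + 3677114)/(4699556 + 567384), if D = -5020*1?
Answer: 1836047/2633470 ≈ 0.69720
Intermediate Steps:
D = -5020
(D + 3677114)/(4699556 + 567384) = (-5020 + 3677114)/(4699556 + 567384) = 3672094/5266940 = 3672094*(1/5266940) = 1836047/2633470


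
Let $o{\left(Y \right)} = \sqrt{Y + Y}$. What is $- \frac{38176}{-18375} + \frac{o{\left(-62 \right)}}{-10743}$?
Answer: $\frac{38176}{18375} - \frac{2 i \sqrt{31}}{10743} \approx 2.0776 - 0.0010365 i$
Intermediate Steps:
$o{\left(Y \right)} = \sqrt{2} \sqrt{Y}$ ($o{\left(Y \right)} = \sqrt{2 Y} = \sqrt{2} \sqrt{Y}$)
$- \frac{38176}{-18375} + \frac{o{\left(-62 \right)}}{-10743} = - \frac{38176}{-18375} + \frac{\sqrt{2} \sqrt{-62}}{-10743} = \left(-38176\right) \left(- \frac{1}{18375}\right) + \sqrt{2} i \sqrt{62} \left(- \frac{1}{10743}\right) = \frac{38176}{18375} + 2 i \sqrt{31} \left(- \frac{1}{10743}\right) = \frac{38176}{18375} - \frac{2 i \sqrt{31}}{10743}$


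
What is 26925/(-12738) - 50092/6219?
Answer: -268506157/26405874 ≈ -10.168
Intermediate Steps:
26925/(-12738) - 50092/6219 = 26925*(-1/12738) - 50092*1/6219 = -8975/4246 - 50092/6219 = -268506157/26405874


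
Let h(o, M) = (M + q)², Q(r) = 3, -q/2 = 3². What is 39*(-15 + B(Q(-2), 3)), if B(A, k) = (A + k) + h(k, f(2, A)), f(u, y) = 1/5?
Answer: 300144/25 ≈ 12006.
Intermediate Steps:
q = -18 (q = -2*3² = -2*9 = -18)
f(u, y) = ⅕
h(o, M) = (-18 + M)² (h(o, M) = (M - 18)² = (-18 + M)²)
B(A, k) = 7921/25 + A + k (B(A, k) = (A + k) + (-18 + ⅕)² = (A + k) + (-89/5)² = (A + k) + 7921/25 = 7921/25 + A + k)
39*(-15 + B(Q(-2), 3)) = 39*(-15 + (7921/25 + 3 + 3)) = 39*(-15 + 8071/25) = 39*(7696/25) = 300144/25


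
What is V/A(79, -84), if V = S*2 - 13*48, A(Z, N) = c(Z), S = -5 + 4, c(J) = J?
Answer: -626/79 ≈ -7.9240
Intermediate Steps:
S = -1
A(Z, N) = Z
V = -626 (V = -1*2 - 13*48 = -2 - 624 = -626)
V/A(79, -84) = -626/79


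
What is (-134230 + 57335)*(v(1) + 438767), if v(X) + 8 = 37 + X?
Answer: -33741295315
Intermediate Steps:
v(X) = 29 + X (v(X) = -8 + (37 + X) = 29 + X)
(-134230 + 57335)*(v(1) + 438767) = (-134230 + 57335)*((29 + 1) + 438767) = -76895*(30 + 438767) = -76895*438797 = -33741295315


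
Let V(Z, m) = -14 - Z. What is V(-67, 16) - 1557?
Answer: -1504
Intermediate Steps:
V(-67, 16) - 1557 = (-14 - 1*(-67)) - 1557 = (-14 + 67) - 1557 = 53 - 1557 = -1504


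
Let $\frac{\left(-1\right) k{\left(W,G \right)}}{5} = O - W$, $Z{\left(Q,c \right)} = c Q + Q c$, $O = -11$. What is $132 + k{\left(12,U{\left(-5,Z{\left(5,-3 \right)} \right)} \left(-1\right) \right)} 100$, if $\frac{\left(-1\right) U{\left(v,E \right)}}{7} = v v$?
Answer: $11632$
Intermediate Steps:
$Z{\left(Q,c \right)} = 2 Q c$ ($Z{\left(Q,c \right)} = Q c + Q c = 2 Q c$)
$U{\left(v,E \right)} = - 7 v^{2}$ ($U{\left(v,E \right)} = - 7 v v = - 7 v^{2}$)
$k{\left(W,G \right)} = 55 + 5 W$ ($k{\left(W,G \right)} = - 5 \left(-11 - W\right) = 55 + 5 W$)
$132 + k{\left(12,U{\left(-5,Z{\left(5,-3 \right)} \right)} \left(-1\right) \right)} 100 = 132 + \left(55 + 5 \cdot 12\right) 100 = 132 + \left(55 + 60\right) 100 = 132 + 115 \cdot 100 = 132 + 11500 = 11632$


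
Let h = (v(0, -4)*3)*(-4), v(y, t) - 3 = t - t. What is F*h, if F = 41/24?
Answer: -123/2 ≈ -61.500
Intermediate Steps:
v(y, t) = 3 (v(y, t) = 3 + (t - t) = 3 + 0 = 3)
F = 41/24 (F = 41*(1/24) = 41/24 ≈ 1.7083)
h = -36 (h = (3*3)*(-4) = 9*(-4) = -36)
F*h = (41/24)*(-36) = -123/2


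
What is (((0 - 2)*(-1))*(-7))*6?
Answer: -84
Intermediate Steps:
(((0 - 2)*(-1))*(-7))*6 = (-2*(-1)*(-7))*6 = (2*(-7))*6 = -14*6 = -84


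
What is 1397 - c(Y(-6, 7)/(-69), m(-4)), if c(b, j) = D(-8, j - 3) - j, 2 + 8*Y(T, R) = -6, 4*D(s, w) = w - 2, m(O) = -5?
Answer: 2789/2 ≈ 1394.5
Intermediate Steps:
D(s, w) = -½ + w/4 (D(s, w) = (w - 2)/4 = (-2 + w)/4 = -½ + w/4)
Y(T, R) = -1 (Y(T, R) = -¼ + (⅛)*(-6) = -¼ - ¾ = -1)
c(b, j) = -5/4 - 3*j/4 (c(b, j) = (-½ + (j - 3)/4) - j = (-½ + (-3 + j)/4) - j = (-½ + (-¾ + j/4)) - j = (-5/4 + j/4) - j = -5/4 - 3*j/4)
1397 - c(Y(-6, 7)/(-69), m(-4)) = 1397 - (-5/4 - ¾*(-5)) = 1397 - (-5/4 + 15/4) = 1397 - 1*5/2 = 1397 - 5/2 = 2789/2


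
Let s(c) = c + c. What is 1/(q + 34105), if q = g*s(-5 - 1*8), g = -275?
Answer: 1/41255 ≈ 2.4239e-5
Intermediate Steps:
s(c) = 2*c
q = 7150 (q = -550*(-5 - 1*8) = -550*(-5 - 8) = -550*(-13) = -275*(-26) = 7150)
1/(q + 34105) = 1/(7150 + 34105) = 1/41255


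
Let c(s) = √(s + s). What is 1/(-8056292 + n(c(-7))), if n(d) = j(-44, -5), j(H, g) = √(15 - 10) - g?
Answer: -8056287/64903760226364 - √5/64903760226364 ≈ -1.2413e-7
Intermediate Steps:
c(s) = √2*√s (c(s) = √(2*s) = √2*√s)
j(H, g) = √5 - g
n(d) = 5 + √5 (n(d) = √5 - 1*(-5) = √5 + 5 = 5 + √5)
1/(-8056292 + n(c(-7))) = 1/(-8056292 + (5 + √5)) = 1/(-8056287 + √5)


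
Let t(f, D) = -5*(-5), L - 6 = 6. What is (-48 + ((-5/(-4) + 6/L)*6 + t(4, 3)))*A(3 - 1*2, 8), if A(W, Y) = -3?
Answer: 75/2 ≈ 37.500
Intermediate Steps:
L = 12 (L = 6 + 6 = 12)
t(f, D) = 25
(-48 + ((-5/(-4) + 6/L)*6 + t(4, 3)))*A(3 - 1*2, 8) = (-48 + ((-5/(-4) + 6/12)*6 + 25))*(-3) = (-48 + ((-5*(-1/4) + 6*(1/12))*6 + 25))*(-3) = (-48 + ((5/4 + 1/2)*6 + 25))*(-3) = (-48 + ((7/4)*6 + 25))*(-3) = (-48 + (21/2 + 25))*(-3) = (-48 + 71/2)*(-3) = -25/2*(-3) = 75/2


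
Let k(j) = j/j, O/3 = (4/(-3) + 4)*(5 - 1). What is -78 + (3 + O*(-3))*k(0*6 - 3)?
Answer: -171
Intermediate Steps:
O = 32 (O = 3*((4/(-3) + 4)*(5 - 1)) = 3*((4*(-⅓) + 4)*4) = 3*((-4/3 + 4)*4) = 3*((8/3)*4) = 3*(32/3) = 32)
k(j) = 1
-78 + (3 + O*(-3))*k(0*6 - 3) = -78 + (3 + 32*(-3))*1 = -78 + (3 - 96)*1 = -78 - 93*1 = -78 - 93 = -171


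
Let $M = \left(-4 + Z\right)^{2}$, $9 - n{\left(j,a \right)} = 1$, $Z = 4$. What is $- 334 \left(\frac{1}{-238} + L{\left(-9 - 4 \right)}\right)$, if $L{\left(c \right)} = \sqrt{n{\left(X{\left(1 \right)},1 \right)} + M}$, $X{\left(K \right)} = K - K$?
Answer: $\frac{167}{119} - 668 \sqrt{2} \approx -943.29$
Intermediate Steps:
$X{\left(K \right)} = 0$
$n{\left(j,a \right)} = 8$ ($n{\left(j,a \right)} = 9 - 1 = 8$)
$M = 0$ ($M = \left(-4 + 4\right)^{2} = 0^{2} = 0$)
$L{\left(c \right)} = 2 \sqrt{2}$ ($L{\left(c \right)} = \sqrt{8 + 0} = \sqrt{8} = 2 \sqrt{2}$)
$- 334 \left(\frac{1}{-238} + L{\left(-9 - 4 \right)}\right) = - 334 \left(\frac{1}{-238} + 2 \sqrt{2}\right) = - 334 \left(- \frac{1}{238} + 2 \sqrt{2}\right) = \frac{167}{119} - 668 \sqrt{2}$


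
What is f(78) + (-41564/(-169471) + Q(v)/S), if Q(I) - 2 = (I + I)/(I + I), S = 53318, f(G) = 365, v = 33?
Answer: 3300303611735/9035854778 ≈ 365.25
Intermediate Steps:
Q(I) = 3 (Q(I) = 2 + (I + I)/(I + I) = 2 + (2*I)/((2*I)) = 2 + (2*I)*(1/(2*I)) = 2 + 1 = 3)
f(78) + (-41564/(-169471) + Q(v)/S) = 365 + (-41564/(-169471) + 3/53318) = 365 + (-41564*(-1/169471) + 3*(1/53318)) = 365 + (41564/169471 + 3/53318) = 365 + 2216617765/9035854778 = 3300303611735/9035854778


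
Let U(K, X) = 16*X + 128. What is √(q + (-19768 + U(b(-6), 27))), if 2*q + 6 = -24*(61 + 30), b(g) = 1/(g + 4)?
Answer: I*√20303 ≈ 142.49*I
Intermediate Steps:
b(g) = 1/(4 + g)
U(K, X) = 128 + 16*X
q = -1095 (q = -3 + (-24*(61 + 30))/2 = -3 + (-24*91)/2 = -3 + (½)*(-2184) = -3 - 1092 = -1095)
√(q + (-19768 + U(b(-6), 27))) = √(-1095 + (-19768 + (128 + 16*27))) = √(-1095 + (-19768 + (128 + 432))) = √(-1095 + (-19768 + 560)) = √(-1095 - 19208) = √(-20303) = I*√20303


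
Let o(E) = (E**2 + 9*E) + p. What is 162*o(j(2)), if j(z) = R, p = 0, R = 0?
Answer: 0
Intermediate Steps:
j(z) = 0
o(E) = E**2 + 9*E (o(E) = (E**2 + 9*E) + 0 = E**2 + 9*E)
162*o(j(2)) = 162*(0*(9 + 0)) = 162*(0*9) = 162*0 = 0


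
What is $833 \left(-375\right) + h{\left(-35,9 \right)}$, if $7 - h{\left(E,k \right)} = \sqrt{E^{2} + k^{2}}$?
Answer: $-312368 - \sqrt{1306} \approx -3.124 \cdot 10^{5}$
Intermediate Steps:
$h{\left(E,k \right)} = 7 - \sqrt{E^{2} + k^{2}}$
$833 \left(-375\right) + h{\left(-35,9 \right)} = 833 \left(-375\right) + \left(7 - \sqrt{\left(-35\right)^{2} + 9^{2}}\right) = -312375 + \left(7 - \sqrt{1225 + 81}\right) = -312375 + \left(7 - \sqrt{1306}\right) = -312368 - \sqrt{1306}$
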